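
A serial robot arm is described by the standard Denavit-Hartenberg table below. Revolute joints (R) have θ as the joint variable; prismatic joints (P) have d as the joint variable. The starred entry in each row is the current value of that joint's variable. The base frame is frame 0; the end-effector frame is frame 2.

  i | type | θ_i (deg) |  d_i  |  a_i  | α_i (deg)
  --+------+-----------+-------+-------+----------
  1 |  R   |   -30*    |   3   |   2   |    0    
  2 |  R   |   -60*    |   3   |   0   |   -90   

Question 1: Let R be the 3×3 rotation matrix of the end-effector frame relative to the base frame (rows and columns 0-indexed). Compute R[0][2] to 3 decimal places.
1.000

End-effector z-axis (col 2 of R) = (1.0000,0.0000,0.0000)
R[0][2] = 1.0000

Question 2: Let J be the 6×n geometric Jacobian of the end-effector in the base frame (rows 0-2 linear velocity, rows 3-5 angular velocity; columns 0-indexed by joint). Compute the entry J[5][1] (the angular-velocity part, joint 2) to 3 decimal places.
axis z_1 = (0.0000,0.0000,1.0000); lever o_n−o_1 = (0.0000,0.0000,3.0000)
cross product → J_v[:, 1] = (0.0000,0.0000,0.0000)
J_ω[:, 1] = z_1
entry J[5][1] = 1.0000

1.000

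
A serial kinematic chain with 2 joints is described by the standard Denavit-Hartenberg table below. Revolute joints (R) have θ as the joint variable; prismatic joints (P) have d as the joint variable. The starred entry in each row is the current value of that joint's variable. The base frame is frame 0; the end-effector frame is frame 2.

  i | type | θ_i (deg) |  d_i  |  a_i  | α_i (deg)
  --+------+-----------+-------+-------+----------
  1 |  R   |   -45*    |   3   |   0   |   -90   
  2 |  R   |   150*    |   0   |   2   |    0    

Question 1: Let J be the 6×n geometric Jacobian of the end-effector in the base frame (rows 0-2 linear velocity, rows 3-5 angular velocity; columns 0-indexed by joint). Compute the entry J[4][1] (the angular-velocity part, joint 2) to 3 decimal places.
0.707

axis z_1 = (0.7071,0.7071,0.0000); lever o_n−o_1 = (-1.2247,1.2247,-1.0000)
cross product → J_v[:, 1] = (-0.7071,0.7071,1.7321)
J_ω[:, 1] = z_1
entry J[4][1] = 0.7071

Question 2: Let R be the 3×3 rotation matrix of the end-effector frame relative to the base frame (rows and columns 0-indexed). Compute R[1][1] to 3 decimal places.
End-effector y-axis (col 1 of R) = (-0.3536,0.3536,0.8660)
R[1][1] = 0.3536

0.354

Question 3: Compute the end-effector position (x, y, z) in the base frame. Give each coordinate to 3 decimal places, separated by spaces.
-1.225 1.225 2.000

after link 1: o_1 = (0.0000, 0.0000, 3.0000)
after link 2: o_2 = (-1.2247, 1.2247, 2.0000)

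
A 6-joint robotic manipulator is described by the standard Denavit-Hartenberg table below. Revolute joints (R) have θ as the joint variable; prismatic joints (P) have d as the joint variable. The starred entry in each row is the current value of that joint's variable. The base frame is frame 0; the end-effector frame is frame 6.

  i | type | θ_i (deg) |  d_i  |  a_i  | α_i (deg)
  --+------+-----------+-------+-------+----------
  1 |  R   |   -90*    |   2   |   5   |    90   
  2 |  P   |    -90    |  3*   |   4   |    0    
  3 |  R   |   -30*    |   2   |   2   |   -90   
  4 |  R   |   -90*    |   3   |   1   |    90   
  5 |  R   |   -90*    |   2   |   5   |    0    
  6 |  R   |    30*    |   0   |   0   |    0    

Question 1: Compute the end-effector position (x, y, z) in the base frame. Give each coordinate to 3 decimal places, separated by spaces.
after link 1: o_1 = (0.0000, -5.0000, 2.0000)
after link 2: o_2 = (-3.0000, -5.0000, -2.0000)
after link 3: o_3 = (-5.0000, -4.0000, -3.7321)
after link 4: o_4 = (-6.0000, -6.5981, -5.2321)
after link 5: o_5 = (-6.0000, -3.2679, -1.0000)
after link 6: o_6 = (-6.0000, -3.2679, -1.0000)

-6.000 -3.268 -1.000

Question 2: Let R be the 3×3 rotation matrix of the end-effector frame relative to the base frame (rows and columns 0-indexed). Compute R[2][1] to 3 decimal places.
-0.250

End-effector y-axis (col 1 of R) = (-0.8660,-0.4330,-0.2500)
R[2][1] = -0.2500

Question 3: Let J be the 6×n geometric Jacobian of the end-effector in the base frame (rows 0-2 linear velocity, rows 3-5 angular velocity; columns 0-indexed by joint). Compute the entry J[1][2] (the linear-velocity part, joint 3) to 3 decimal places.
axis z_2 = (-1.0000,-0.0000,0.0000); lever o_n−o_2 = (-3.0000,1.7321,1.0000)
cross product → J_v[:, 2] = (-0.0000,1.0000,-1.7321)
J_ω[:, 2] = z_2
entry J[1][2] = 1.0000

1.000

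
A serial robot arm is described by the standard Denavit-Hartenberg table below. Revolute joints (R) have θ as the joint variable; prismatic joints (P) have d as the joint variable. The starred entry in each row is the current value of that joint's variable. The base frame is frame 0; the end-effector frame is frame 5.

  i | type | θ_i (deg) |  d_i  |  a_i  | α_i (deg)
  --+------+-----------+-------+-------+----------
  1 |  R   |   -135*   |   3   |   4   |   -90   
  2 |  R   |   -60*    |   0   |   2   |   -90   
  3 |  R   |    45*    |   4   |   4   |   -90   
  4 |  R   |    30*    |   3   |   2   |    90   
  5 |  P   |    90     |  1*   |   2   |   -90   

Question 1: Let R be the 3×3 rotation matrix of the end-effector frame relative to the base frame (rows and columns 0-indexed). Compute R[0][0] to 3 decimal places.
-0.250

End-effector x-axis (col 0 of R) = (-0.2500,0.7500,-0.6124)
R[0][0] = -0.2500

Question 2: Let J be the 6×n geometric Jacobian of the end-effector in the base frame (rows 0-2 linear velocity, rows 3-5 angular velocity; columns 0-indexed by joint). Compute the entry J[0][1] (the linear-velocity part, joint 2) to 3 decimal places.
axis z_1 = (0.7071,-0.7071,0.0000); lever o_n−o_1 = (-8.9986,2.2335,0.5535)
cross product → J_v[:, 1] = (-0.3914,-0.3914,-4.7837)
J_ω[:, 1] = z_1
entry J[0][1] = -0.3914

-0.391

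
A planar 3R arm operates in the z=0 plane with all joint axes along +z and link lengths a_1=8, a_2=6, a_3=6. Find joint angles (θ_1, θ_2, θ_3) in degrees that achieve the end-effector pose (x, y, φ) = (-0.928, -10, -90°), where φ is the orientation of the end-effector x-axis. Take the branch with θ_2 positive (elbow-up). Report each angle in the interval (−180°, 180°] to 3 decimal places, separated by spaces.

wrist centre = target − a_3·(cos φ, sin φ) = (-0.9280, -4.0000)
cos θ_2 = (16.8612−8²−6²)/(2·8·6) = -0.8660; θ_2 = 150.0005° (elbow-up)
β = atan2(-4.0000,-0.9280) = -103.0616°; ψ = atan2(3.0000,2.8038) = 46.9355°
θ_1 = β − ψ = -149.9971°
θ_3 = φ − θ_1 − θ_2 = -90.0034° (wrapped to (-180°,180°])

-149.997 150.000 -90.003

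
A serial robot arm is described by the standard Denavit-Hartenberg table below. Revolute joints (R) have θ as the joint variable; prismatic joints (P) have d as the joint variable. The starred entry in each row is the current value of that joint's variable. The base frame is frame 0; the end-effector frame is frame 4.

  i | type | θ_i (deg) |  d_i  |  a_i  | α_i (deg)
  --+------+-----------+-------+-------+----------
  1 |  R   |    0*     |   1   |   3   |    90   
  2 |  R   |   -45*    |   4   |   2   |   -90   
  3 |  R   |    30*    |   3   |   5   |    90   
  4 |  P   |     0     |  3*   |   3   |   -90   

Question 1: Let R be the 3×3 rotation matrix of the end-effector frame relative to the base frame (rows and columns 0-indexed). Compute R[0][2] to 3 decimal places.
0.707

End-effector z-axis (col 2 of R) = (0.7071,-0.0000,0.7071)
R[0][2] = 0.7071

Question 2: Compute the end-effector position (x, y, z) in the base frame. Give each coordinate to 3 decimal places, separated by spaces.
12.495 -2.598 -4.253

after link 1: o_1 = (3.0000, 0.0000, 1.0000)
after link 2: o_2 = (4.4142, -4.0000, -0.4142)
after link 3: o_3 = (9.5974, -1.5000, -1.3548)
after link 4: o_4 = (12.4952, -2.5981, -4.2525)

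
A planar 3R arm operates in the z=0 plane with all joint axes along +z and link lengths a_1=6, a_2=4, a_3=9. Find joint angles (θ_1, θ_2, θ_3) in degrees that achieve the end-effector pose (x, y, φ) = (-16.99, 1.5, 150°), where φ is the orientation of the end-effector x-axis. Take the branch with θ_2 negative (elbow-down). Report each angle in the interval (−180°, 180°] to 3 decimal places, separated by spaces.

-149.993 -30.017 -29.991

wrist centre = target − a_3·(cos φ, sin φ) = (-9.1958, -3.0000)
cos θ_2 = (93.5622−6²−4²)/(2·6·4) = 0.8659; θ_2 = -30.0167° (elbow-down)
β = atan2(-3.0000,-9.1958) = -161.9318°; ψ = atan2(-2.0010,9.4635) = -11.9390°
θ_1 = β − ψ = -149.9927°
θ_3 = φ − θ_1 − θ_2 = -29.9905° (wrapped to (-180°,180°])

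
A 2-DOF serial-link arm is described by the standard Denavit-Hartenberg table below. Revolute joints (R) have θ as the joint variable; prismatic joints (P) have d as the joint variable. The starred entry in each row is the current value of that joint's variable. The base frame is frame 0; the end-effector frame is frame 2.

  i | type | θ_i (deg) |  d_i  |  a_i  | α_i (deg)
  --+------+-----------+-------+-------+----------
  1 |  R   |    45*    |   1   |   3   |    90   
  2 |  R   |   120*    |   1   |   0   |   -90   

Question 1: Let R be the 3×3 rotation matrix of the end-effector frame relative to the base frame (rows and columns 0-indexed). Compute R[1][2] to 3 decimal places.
-0.612

End-effector z-axis (col 2 of R) = (-0.6124,-0.6124,-0.5000)
R[1][2] = -0.6124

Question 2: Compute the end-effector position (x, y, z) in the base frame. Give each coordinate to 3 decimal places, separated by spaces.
2.828 1.414 1.000

after link 1: o_1 = (2.1213, 2.1213, 1.0000)
after link 2: o_2 = (2.8284, 1.4142, 1.0000)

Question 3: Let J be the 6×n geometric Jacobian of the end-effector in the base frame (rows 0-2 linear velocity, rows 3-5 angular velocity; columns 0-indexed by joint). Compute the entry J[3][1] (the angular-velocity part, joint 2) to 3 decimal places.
axis z_1 = (0.7071,-0.7071,0.0000); lever o_n−o_1 = (0.7071,-0.7071,0.0000)
cross product → J_v[:, 1] = (0.0000,0.0000,0.0000)
J_ω[:, 1] = z_1
entry J[3][1] = 0.7071

0.707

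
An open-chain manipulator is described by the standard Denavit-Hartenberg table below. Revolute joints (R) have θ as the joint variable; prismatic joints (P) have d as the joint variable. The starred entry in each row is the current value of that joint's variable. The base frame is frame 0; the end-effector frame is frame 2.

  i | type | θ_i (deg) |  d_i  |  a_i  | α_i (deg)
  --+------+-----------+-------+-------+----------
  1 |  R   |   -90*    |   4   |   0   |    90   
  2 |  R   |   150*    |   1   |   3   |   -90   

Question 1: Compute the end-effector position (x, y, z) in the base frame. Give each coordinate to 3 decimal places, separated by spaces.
after link 1: o_1 = (0.0000, 0.0000, 4.0000)
after link 2: o_2 = (-1.0000, 2.5981, 5.5000)

-1.000 2.598 5.500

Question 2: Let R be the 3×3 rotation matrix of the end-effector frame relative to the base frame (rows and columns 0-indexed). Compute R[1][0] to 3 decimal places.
End-effector x-axis (col 0 of R) = (-0.0000,0.8660,0.5000)
R[1][0] = 0.8660

0.866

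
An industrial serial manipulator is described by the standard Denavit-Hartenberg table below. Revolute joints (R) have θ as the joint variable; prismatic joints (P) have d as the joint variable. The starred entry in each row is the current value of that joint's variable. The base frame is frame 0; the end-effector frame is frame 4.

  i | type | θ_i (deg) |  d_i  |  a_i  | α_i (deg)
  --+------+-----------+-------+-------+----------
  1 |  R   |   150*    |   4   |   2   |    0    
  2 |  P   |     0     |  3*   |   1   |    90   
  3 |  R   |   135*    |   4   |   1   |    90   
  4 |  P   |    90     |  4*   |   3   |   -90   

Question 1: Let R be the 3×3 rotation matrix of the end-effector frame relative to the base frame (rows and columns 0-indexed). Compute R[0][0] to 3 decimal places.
0.500

End-effector x-axis (col 0 of R) = (0.5000,0.8660,0.0000)
R[0][0] = 0.5000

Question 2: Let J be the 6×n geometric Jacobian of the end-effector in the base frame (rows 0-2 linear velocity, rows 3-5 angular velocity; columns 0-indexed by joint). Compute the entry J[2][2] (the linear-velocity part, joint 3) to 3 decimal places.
axis z_2 = (0.5000,0.8660,0.0000); lever o_n−o_2 = (1.6629,7.1228,3.5355)
cross product → J_v[:, 2] = (3.0619,-1.7678,2.1213)
J_ω[:, 2] = z_2
entry J[2][2] = 2.1213

2.121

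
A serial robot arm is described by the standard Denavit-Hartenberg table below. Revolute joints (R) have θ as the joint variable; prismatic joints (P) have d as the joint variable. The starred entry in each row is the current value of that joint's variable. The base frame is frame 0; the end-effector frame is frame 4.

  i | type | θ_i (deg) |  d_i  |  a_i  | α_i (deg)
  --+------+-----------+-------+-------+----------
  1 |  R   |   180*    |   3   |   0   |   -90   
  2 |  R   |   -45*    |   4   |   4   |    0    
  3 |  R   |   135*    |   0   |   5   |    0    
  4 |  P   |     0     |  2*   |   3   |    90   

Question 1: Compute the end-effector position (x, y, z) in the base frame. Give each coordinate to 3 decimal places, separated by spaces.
-2.828 -6.000 -2.172

after link 1: o_1 = (0.0000, 0.0000, 3.0000)
after link 2: o_2 = (-2.8284, -4.0000, 5.8284)
after link 3: o_3 = (-2.8284, -4.0000, 0.8284)
after link 4: o_4 = (-2.8284, -6.0000, -2.1716)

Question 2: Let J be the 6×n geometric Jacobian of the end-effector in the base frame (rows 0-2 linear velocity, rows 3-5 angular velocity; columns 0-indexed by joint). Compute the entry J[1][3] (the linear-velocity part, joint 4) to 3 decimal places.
-1.000

prismatic axis z_3 = (-0.0000,-1.0000,0.0000)
J_v[:, 3] = z_3; J_ω[:, 3] = (0,0,0)
entry J[1][3] = -1.0000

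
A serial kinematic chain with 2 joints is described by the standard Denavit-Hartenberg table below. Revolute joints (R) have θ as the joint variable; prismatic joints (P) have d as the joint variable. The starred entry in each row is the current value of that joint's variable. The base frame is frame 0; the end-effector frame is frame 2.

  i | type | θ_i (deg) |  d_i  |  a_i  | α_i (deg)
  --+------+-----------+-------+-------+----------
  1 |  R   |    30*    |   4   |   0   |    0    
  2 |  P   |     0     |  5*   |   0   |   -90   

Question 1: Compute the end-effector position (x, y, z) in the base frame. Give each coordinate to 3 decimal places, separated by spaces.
after link 1: o_1 = (0.0000, 0.0000, 4.0000)
after link 2: o_2 = (0.0000, 0.0000, 9.0000)

0.000 0.000 9.000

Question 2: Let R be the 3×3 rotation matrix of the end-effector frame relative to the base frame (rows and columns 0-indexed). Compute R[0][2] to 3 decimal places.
End-effector z-axis (col 2 of R) = (-0.5000,0.8660,0.0000)
R[0][2] = -0.5000

-0.500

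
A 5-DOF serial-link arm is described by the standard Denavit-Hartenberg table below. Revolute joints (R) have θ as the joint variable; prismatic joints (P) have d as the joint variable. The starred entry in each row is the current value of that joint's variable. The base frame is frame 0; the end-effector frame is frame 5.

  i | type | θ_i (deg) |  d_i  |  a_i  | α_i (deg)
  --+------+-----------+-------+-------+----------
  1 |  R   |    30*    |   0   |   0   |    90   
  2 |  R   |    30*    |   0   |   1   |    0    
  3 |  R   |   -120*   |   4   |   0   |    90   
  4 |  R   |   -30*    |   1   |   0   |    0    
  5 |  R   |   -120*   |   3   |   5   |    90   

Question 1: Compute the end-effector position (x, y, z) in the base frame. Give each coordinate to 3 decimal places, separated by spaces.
-1.964 -2.866 4.830

after link 1: o_1 = (0.0000, 0.0000, 0.0000)
after link 2: o_2 = (0.7500, 0.4330, 0.5000)
after link 3: o_3 = (2.7500, -3.0311, 0.5000)
after link 4: o_4 = (1.8840, -3.5311, 0.5000)
after link 5: o_5 = (-1.9641, -2.8660, 4.8301)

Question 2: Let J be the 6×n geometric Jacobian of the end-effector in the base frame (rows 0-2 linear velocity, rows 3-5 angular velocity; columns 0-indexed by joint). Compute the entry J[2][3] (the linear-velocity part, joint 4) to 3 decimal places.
-2.500

axis z_3 = (-0.8660,-0.5000,-0.0000); lever o_n−o_3 = (-4.7141,0.1651,4.3301)
cross product → J_v[:, 3] = (-2.1651,3.7500,-2.5000)
J_ω[:, 3] = z_3
entry J[2][3] = -2.5000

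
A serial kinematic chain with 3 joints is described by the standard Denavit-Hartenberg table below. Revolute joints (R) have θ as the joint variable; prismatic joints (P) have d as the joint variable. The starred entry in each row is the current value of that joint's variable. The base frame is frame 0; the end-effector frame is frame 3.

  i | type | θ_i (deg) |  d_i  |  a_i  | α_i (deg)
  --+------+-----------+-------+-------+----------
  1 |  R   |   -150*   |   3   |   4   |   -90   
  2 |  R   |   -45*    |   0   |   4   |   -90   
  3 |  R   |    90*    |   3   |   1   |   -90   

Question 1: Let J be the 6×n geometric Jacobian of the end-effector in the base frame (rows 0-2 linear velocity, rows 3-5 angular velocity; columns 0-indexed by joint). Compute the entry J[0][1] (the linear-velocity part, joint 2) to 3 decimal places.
-0.612

axis z_1 = (0.5000,-0.8660,0.0000); lever o_n−o_1 = (-4.7866,-1.6088,0.7071)
cross product → J_v[:, 1] = (-0.6124,-0.3536,-4.9497)
J_ω[:, 1] = z_1
entry J[0][1] = -0.6124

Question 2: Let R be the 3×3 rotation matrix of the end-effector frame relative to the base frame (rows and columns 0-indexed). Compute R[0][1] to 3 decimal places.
0.612

End-effector y-axis (col 1 of R) = (0.6124,0.3536,0.7071)
R[0][1] = 0.6124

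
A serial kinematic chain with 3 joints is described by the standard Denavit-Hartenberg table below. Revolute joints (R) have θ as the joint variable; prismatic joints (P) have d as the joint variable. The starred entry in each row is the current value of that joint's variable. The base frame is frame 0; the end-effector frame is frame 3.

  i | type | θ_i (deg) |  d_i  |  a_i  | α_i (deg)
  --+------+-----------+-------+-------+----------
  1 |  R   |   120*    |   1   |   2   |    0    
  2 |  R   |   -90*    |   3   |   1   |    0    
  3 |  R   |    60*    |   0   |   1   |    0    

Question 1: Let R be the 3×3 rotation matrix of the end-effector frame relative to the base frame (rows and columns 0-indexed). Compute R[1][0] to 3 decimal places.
End-effector x-axis (col 0 of R) = (0.0000,1.0000,0.0000)
R[1][0] = 1.0000

1.000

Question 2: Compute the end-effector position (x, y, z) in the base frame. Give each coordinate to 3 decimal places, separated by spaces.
-0.134 3.232 4.000

after link 1: o_1 = (-1.0000, 1.7321, 1.0000)
after link 2: o_2 = (-0.1340, 2.2321, 4.0000)
after link 3: o_3 = (-0.1340, 3.2321, 4.0000)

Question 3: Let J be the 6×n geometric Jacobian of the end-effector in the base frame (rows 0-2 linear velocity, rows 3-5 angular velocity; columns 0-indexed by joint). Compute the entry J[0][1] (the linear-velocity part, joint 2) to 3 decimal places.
-1.500

axis z_1 = (0.0000,0.0000,1.0000); lever o_n−o_1 = (0.8660,1.5000,3.0000)
cross product → J_v[:, 1] = (-1.5000,0.8660,0.0000)
J_ω[:, 1] = z_1
entry J[0][1] = -1.5000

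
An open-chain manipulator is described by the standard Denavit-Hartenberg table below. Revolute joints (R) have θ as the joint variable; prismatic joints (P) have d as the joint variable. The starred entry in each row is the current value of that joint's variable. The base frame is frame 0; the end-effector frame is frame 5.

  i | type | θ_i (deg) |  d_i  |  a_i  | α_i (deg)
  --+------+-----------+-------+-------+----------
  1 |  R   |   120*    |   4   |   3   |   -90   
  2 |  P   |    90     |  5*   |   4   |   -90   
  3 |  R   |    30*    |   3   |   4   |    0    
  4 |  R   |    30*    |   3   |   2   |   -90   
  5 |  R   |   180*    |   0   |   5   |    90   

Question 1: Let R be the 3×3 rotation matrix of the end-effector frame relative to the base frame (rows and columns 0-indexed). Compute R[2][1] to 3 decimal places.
End-effector y-axis (col 1 of R) = (0.4330,0.2500,0.8660)
R[2][1] = 0.8660

0.866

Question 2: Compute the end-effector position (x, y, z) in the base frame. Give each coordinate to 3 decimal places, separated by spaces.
after link 1: o_1 = (-1.5000, 2.5981, 4.0000)
after link 2: o_2 = (-5.8301, 0.0981, 0.0000)
after link 3: o_3 = (-2.5981, -1.5000, -3.4641)
after link 4: o_4 = (0.4019, -3.2321, -4.4641)
after link 5: o_5 = (-3.3481, -5.3971, -1.9641)

-3.348 -5.397 -1.964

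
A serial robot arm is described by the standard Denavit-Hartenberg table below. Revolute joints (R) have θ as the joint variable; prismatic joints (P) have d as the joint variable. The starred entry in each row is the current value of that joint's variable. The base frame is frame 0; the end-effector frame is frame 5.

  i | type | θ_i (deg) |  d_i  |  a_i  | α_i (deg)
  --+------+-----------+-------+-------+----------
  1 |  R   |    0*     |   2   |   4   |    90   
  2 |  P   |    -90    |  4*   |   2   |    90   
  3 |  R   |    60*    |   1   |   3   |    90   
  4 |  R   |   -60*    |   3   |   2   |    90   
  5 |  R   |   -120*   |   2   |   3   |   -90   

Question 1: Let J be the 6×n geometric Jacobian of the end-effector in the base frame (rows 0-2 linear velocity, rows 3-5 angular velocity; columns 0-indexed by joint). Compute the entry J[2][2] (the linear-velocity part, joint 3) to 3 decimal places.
axis z_2 = (-1.0000,-0.0000,-0.0000); lever o_n−o_2 = (0.4330,-1.1136,-1.1071)
cross product → J_v[:, 2] = (-0.0000,-1.1071,1.1136)
J_ω[:, 2] = z_2
entry J[2][2] = 1.1136

1.114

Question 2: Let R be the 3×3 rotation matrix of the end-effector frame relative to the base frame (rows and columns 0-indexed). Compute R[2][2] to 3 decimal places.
0.217

End-effector z-axis (col 2 of R) = (0.7500,-0.6250,0.2165)
R[2][2] = 0.2165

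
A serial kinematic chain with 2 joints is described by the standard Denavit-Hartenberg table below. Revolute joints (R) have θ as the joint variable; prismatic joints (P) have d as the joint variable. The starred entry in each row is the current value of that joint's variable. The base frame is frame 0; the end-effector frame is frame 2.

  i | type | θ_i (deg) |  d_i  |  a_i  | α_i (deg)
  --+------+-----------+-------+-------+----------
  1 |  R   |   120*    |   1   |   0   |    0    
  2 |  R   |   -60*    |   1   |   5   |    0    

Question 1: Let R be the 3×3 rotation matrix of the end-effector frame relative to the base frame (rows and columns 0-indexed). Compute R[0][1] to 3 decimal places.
-0.866

End-effector y-axis (col 1 of R) = (-0.8660,0.5000,0.0000)
R[0][1] = -0.8660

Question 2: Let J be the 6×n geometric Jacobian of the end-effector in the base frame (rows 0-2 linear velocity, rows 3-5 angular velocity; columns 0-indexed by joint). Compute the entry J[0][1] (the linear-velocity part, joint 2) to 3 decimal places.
axis z_1 = (0.0000,0.0000,1.0000); lever o_n−o_1 = (2.5000,4.3301,1.0000)
cross product → J_v[:, 1] = (-4.3301,2.5000,0.0000)
J_ω[:, 1] = z_1
entry J[0][1] = -4.3301

-4.330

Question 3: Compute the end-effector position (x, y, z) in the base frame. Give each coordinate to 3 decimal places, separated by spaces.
after link 1: o_1 = (0.0000, 0.0000, 1.0000)
after link 2: o_2 = (2.5000, 4.3301, 2.0000)

2.500 4.330 2.000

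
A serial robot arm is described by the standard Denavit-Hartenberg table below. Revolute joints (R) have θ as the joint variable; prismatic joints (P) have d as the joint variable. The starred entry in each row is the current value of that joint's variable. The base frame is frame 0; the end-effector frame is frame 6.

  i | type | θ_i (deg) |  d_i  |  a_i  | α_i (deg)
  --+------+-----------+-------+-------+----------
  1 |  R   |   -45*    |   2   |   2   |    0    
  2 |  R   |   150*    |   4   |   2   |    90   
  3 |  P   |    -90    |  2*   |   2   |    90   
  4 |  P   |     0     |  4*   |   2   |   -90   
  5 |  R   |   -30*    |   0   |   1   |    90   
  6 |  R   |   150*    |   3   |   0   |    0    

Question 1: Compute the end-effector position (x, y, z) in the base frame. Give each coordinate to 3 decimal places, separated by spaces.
4.666 -5.821 2.634

after link 1: o_1 = (1.4142, -1.4142, 2.0000)
after link 2: o_2 = (0.8966, 0.5176, 6.0000)
after link 3: o_3 = (2.8284, 1.0353, 4.0000)
after link 4: o_4 = (3.8637, -2.8284, 2.0000)
after link 5: o_5 = (3.9931, -3.3114, 1.1340)
after link 6: o_6 = (4.6655, -5.8209, 2.6340)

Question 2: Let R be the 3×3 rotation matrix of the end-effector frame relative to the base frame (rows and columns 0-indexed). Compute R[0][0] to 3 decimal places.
End-effector x-axis (col 0 of R) = (0.3709,0.5477,0.7500)
R[0][0] = 0.3709

0.371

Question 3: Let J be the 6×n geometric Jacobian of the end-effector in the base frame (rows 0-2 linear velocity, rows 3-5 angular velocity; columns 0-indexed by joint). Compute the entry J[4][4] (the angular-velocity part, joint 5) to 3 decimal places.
axis z_4 = (0.9659,0.2588,0.0000); lever o_n−o_4 = (0.8018,-2.9925,0.6340)
cross product → J_v[:, 4] = (0.1641,-0.6124,-3.0981)
J_ω[:, 4] = z_4
entry J[4][4] = 0.2588

0.259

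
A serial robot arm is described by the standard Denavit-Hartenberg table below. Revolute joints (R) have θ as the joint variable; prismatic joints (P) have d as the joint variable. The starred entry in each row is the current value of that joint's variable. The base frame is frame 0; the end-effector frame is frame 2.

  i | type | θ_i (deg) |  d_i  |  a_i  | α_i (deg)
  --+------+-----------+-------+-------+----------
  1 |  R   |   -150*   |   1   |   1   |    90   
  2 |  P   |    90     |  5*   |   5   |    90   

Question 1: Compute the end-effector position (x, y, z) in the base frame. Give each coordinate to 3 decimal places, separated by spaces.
-3.366 3.830 6.000

after link 1: o_1 = (-0.8660, -0.5000, 1.0000)
after link 2: o_2 = (-3.3660, 3.8301, 6.0000)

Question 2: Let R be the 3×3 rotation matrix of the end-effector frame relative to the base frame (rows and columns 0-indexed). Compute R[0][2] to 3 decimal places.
End-effector z-axis (col 2 of R) = (-0.8660,-0.5000,-0.0000)
R[0][2] = -0.8660

-0.866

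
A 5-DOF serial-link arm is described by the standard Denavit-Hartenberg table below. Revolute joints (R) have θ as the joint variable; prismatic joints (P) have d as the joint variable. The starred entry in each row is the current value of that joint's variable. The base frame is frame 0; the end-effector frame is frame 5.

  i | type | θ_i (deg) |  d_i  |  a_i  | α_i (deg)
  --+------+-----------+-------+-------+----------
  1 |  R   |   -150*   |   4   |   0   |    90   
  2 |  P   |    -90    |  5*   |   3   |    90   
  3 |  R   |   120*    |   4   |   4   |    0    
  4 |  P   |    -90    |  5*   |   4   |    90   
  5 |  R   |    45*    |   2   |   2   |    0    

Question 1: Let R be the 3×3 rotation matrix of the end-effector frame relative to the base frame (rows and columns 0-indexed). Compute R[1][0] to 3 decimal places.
0.660

End-effector x-axis (col 0 of R) = (0.4356,0.6597,-0.6124)
R[1][0] = 0.6597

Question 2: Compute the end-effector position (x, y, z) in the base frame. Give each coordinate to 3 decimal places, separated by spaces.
after link 1: o_1 = (0.0000, 0.0000, 4.0000)
after link 2: o_2 = (-2.5000, 4.3301, 1.0000)
after link 3: o_3 = (-0.7679, 9.3301, 3.0000)
after link 4: o_4 = (2.5622, 13.5622, -0.4641)
after link 5: o_5 = (4.2994, 13.3817, -2.6888)

4.299 13.382 -2.689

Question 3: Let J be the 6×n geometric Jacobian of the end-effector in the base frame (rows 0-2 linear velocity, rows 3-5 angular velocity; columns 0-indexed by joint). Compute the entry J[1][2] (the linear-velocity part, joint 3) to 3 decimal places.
axis z_2 = (0.8660,0.5000,-0.0000); lever o_n−o_2 = (6.7994,9.0515,-3.6888)
cross product → J_v[:, 2] = (-1.8444,3.1946,4.4392)
J_ω[:, 2] = z_2
entry J[1][2] = 3.1946

3.195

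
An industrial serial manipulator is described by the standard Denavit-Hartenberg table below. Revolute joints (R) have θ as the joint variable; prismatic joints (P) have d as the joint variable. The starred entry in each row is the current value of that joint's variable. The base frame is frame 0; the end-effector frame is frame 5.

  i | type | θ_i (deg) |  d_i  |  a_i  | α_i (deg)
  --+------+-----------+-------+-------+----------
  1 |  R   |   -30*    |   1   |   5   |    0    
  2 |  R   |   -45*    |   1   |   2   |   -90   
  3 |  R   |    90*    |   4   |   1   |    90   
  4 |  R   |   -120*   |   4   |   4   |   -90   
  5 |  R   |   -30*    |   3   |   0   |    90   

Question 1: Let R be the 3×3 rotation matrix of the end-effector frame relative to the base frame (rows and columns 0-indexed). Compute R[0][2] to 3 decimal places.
0.642

End-effector z-axis (col 2 of R) = (0.6424,-0.7244,-0.2500)
R[0][2] = 0.6424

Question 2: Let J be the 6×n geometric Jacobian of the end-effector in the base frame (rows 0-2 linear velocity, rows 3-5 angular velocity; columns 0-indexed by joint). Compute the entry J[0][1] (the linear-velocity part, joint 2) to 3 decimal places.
axis z_1 = (0.0000,0.0000,1.0000); lever o_n−o_1 = (0.6217,-6.0451,-0.5981)
cross product → J_v[:, 1] = (6.0451,0.6217,-0.0000)
J_ω[:, 1] = z_1
entry J[0][1] = 6.0451

6.045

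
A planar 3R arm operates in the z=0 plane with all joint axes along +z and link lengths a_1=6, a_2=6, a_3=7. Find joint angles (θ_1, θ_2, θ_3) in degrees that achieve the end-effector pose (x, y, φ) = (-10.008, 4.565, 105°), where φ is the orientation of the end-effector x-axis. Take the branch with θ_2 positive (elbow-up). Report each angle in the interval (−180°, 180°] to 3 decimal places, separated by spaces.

150.003 89.997 -135.001

wrist centre = target − a_3·(cos φ, sin φ) = (-8.1963, -2.1965)
cos θ_2 = (72.0033−6²−6²)/(2·6·6) = 0.0000; θ_2 = 89.9974° (elbow-up)
β = atan2(-2.1965,-8.1963) = -164.9981°; ψ = atan2(6.0000,6.0003) = 44.9987°
θ_1 = β − ψ = -209.9967°
θ_3 = φ − θ_1 − θ_2 = -135.0006° (wrapped to (-180°,180°])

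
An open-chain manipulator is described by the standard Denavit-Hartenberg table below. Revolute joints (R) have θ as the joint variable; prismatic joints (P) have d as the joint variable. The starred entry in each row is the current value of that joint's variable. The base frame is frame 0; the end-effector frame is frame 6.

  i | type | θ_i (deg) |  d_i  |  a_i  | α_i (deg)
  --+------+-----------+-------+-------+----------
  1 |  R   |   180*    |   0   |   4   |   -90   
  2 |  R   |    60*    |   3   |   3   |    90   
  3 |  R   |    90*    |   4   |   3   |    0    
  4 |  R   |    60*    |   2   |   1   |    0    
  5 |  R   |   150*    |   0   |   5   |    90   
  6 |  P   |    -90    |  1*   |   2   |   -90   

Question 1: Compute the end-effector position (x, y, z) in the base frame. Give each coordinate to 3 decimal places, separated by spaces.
after link 1: o_1 = (-4.0000, 0.0000, 0.0000)
after link 2: o_2 = (-5.5000, -3.0000, -2.5981)
after link 3: o_3 = (-8.9641, -6.0000, -0.5981)
after link 4: o_4 = (-10.2631, -6.5000, 1.1519)
after link 5: o_5 = (-11.5131, -2.1699, -1.0131)
after link 6: o_6 = (-9.3481, -1.6699, -1.2631)

-9.348 -1.670 -1.263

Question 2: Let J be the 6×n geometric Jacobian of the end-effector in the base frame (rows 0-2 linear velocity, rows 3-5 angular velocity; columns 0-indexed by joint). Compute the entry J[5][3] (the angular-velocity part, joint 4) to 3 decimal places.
axis z_3 = (-0.8660,0.0000,0.5000); lever o_n−o_3 = (-0.3840,4.3301,-0.6651)
cross product → J_v[:, 3] = (-2.1651,-0.7679,-3.7500)
J_ω[:, 3] = z_3
entry J[5][3] = 0.5000

0.500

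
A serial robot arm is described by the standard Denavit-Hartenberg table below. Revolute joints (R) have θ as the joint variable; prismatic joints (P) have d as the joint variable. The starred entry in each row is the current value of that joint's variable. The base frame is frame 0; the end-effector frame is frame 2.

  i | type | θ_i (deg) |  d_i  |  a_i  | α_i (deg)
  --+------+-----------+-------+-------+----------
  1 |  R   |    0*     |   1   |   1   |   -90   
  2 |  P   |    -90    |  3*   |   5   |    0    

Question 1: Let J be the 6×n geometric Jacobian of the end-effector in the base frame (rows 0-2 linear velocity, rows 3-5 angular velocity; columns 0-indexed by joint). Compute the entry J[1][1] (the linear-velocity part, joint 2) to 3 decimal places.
prismatic axis z_1 = (0.0000,1.0000,0.0000)
J_v[:, 1] = z_1; J_ω[:, 1] = (0,0,0)
entry J[1][1] = 1.0000

1.000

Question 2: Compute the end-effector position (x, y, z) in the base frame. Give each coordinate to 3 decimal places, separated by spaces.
1.000 3.000 6.000

after link 1: o_1 = (1.0000, 0.0000, 1.0000)
after link 2: o_2 = (1.0000, 3.0000, 6.0000)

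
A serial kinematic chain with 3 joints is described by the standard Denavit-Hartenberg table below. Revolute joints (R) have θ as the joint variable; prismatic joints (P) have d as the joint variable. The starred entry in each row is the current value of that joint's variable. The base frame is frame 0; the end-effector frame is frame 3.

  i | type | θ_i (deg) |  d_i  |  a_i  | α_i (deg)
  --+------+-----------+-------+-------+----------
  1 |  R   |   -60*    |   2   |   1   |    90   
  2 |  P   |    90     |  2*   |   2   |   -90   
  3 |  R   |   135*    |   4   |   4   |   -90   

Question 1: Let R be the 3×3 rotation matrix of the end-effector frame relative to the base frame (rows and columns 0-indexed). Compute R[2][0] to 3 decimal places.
-0.707

End-effector x-axis (col 0 of R) = (0.6124,0.3536,-0.7071)
R[2][0] = -0.7071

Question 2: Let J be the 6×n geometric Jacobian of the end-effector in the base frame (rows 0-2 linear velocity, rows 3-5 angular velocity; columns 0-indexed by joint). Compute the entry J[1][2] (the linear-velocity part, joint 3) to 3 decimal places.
axis z_2 = (-0.5000,0.8660,0.0000); lever o_n−o_2 = (0.4495,4.8783,-2.8284)
cross product → J_v[:, 2] = (-2.4495,-1.4142,-2.8284)
J_ω[:, 2] = z_2
entry J[1][2] = -1.4142

-1.414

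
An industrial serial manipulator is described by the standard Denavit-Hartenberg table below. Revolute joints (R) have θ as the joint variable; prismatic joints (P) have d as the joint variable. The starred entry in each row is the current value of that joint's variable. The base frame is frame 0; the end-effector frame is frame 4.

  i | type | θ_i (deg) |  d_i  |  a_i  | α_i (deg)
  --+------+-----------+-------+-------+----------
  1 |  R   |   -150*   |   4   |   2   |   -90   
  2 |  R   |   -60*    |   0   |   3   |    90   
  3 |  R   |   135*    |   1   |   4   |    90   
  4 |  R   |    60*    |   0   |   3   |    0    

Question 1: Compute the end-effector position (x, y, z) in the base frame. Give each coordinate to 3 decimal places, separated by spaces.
3.296 -2.588 5.029

after link 1: o_1 = (-1.7321, -1.0000, 4.0000)
after link 2: o_2 = (-3.0311, -1.7500, 6.5981)
after link 3: o_3 = (0.3579, -3.0594, 4.6486)
after link 4: o_4 = (3.2960, -2.5878, 5.0291)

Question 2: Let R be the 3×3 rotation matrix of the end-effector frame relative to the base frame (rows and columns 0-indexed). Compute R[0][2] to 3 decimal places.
End-effector z-axis (col 2 of R) = (0.0474,-0.7891,0.6124)
R[0][2] = 0.0474

0.047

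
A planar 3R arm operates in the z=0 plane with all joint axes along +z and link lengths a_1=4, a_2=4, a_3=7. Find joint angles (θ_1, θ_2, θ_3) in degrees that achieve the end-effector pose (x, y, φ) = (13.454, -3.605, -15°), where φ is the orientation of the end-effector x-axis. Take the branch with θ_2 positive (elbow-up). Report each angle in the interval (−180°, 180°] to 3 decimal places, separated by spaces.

wrist centre = target − a_3·(cos φ, sin φ) = (6.6925, -1.7933)
cos θ_2 = (48.0056−4²−4²)/(2·4·4) = 0.5002; θ_2 = 59.9884° (elbow-up)
β = atan2(-1.7933,6.6925) = -15.0001°; ψ = atan2(3.4637,6.0007) = 29.9942°
θ_1 = β − ψ = -44.9943°
θ_3 = φ − θ_1 − θ_2 = -29.9941° (wrapped to (-180°,180°])

-44.994 59.988 -29.994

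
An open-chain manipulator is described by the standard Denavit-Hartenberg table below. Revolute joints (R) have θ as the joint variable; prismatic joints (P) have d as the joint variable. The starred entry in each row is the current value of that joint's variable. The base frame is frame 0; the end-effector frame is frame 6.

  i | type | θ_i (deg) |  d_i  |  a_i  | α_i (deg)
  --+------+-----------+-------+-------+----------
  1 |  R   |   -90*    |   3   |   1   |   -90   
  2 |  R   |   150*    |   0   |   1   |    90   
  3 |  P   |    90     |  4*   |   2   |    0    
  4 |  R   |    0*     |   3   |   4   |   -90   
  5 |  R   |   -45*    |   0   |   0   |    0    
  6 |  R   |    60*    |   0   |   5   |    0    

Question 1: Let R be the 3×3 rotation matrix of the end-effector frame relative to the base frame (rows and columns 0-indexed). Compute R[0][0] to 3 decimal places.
0.966

End-effector x-axis (col 0 of R) = (0.9659,0.1294,0.2241)
R[0][0] = 0.9659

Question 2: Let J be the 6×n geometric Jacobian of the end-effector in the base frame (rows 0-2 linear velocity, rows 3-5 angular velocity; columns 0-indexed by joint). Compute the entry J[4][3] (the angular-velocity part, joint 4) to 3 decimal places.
-0.500

axis z_3 = (0.0000,-0.5000,-0.8660); lever o_n−o_3 = (8.8296,-0.8530,-1.4774)
cross product → J_v[:, 3] = (0.0000,-7.6467,4.4148)
J_ω[:, 3] = z_3
entry J[4][3] = -0.5000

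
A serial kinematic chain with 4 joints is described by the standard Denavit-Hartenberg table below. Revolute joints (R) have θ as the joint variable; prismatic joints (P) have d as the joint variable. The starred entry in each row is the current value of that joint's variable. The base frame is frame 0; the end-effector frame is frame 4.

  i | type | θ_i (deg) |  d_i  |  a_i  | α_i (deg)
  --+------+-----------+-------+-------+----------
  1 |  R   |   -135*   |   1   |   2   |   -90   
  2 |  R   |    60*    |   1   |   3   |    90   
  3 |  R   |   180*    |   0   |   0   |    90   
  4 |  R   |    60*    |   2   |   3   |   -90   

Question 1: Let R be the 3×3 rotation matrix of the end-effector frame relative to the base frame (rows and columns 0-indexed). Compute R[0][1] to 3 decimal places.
-0.707

End-effector y-axis (col 1 of R) = (-0.7071,0.7071,0.0000)
R[0][1] = -0.7071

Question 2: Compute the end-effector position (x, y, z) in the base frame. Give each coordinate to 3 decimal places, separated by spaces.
after link 1: o_1 = (-1.4142, -1.4142, 1.0000)
after link 2: o_2 = (-1.7678, -3.1820, -1.5981)
after link 3: o_3 = (-1.7678, -3.1820, -1.5981)
after link 4: o_4 = (-1.4142, -5.6569, 1.0000)

-1.414 -5.657 1.000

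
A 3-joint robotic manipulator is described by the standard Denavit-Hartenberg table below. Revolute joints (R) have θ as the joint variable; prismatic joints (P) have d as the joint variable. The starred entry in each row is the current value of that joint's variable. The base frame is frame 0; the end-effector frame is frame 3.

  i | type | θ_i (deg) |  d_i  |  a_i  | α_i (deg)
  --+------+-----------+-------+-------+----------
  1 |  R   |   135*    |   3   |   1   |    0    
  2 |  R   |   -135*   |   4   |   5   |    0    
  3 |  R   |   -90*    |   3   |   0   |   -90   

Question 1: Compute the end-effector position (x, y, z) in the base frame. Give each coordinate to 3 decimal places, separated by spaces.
4.293 0.707 10.000

after link 1: o_1 = (-0.7071, 0.7071, 3.0000)
after link 2: o_2 = (4.2929, 0.7071, 7.0000)
after link 3: o_3 = (4.2929, 0.7071, 10.0000)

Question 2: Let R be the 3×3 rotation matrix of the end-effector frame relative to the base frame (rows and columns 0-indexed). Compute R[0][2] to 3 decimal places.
1.000

End-effector z-axis (col 2 of R) = (1.0000,0.0000,0.0000)
R[0][2] = 1.0000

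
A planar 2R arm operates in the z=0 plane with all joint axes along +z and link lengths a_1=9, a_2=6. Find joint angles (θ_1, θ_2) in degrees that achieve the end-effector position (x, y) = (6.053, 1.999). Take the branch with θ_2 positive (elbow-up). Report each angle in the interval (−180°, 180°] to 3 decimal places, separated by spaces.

cos θ_2 = (40.6348−9²−6²)/(2·9·6) = -0.7071; θ_2 = 134.9982° (elbow-up)
β = atan2(1.9990,6.0530) = 18.2758°; ψ = atan2(4.2428,4.7575) = 41.7269°
θ_1 = β − ψ = -23.4511°

-23.451 134.998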